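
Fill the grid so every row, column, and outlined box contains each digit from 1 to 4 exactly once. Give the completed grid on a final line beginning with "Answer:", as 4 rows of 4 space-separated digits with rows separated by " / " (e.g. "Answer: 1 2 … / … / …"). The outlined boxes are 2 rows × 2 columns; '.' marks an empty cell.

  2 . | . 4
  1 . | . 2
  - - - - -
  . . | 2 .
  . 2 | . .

Step 1. [r4c3∈{1,3,4}] across col 3, 4 lands solely at r4c3 ⇒ r4c3=4.
Step 2. [r4c1∈{3}] nothing but 3 survives at r4c1. So r4c1=3.
Step 3. [r3c2∈{1,4}] in col 2, 1 fits only at r3c2. So r3c2=1.
Step 4. [r2c3∈{3}] r2c3's peers cover all but 3 ⇒ r2c3=3.
Step 5. [r3c1∈{4}] r3c1 has the single candidate 4 ⇒ r3c1=4.
Step 6. [r3c4∈{3}] r3c4 is down to just 3, so r3c4=3.
Step 7. [r1c2∈{3}] nothing but 3 survives at r1c2. So r1c2=3.
Step 8. [r4c4∈{1}] r4c4's peers cover all but 1, so r4c4=1.
Step 9. [r1c3∈{1}] r1c3 has the single candidate 1 ⇒ r1c3=1.
Step 10. [r2c2∈{4}] r2c2 has the single candidate 4 ⇒ r2c2=4.

Answer: 2 3 1 4 / 1 4 3 2 / 4 1 2 3 / 3 2 4 1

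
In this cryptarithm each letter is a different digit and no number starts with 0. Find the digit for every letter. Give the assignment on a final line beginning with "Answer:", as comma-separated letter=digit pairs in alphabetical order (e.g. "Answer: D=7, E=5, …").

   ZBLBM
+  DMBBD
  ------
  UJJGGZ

Step 1. [col 1: M + D ≡ Z (mod 10)] several values work for M in column 1 (M + D ≡ Z (mod 10), carry-in 0); try M=9 ⇒ M=9.
Step 2. [col 1: M + D ≡ Z (mod 10)] no forcing yet in column 1 (carry-in 0); Z=5 is free and consistent — try it. So Z=5.
Step 3. [U] the sum has 6 digits but both addends have 5; that extra leading digit U is the final carry, namely 1. So U=1.
Step 4. [col 1: M + D ≡ Z (mod 10)] from column 1 (M=9, Z=5, carry-in 0, digits 1,5,9 already taken and all letters distinct): D must equal 6, so D=6.
Step 5. [col 2: B + B ≡ G (mod 10)] column 2 reads B+B+carry(1)=G with nothing yet; with digits 1,5,6,9 already taken and all letters distinct, the only value for G is 7, so G=7.
Step 6. [col 2: B + B ≡ G (mod 10)] several values work for B in column 2 (B + B ≡ G (mod 10), carry-in 1); try B=3, so B=3.
Step 7. [col 3: L + B ≡ G (mod 10)] in column 3 we have L+B≡G with carry-in 0; given B=3, G=7 and digits 1,3,5,6,7,9 already taken and all letters distinct, that pins L to 4, so L=4.
Step 8. [col 4: B + M ≡ J (mod 10)] column 4: given B=3, M=9, carry-in 0, and digits 1,3,4,5,6,7,9 already taken and all letters distinct, B+M≡J (mod 10) forces J=2. So J=2.

Answer: B=3, D=6, G=7, J=2, L=4, M=9, U=1, Z=5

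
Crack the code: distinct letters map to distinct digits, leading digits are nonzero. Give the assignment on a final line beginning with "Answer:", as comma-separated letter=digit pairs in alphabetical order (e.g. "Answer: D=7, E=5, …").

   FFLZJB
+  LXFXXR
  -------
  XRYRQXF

Step 1. [col 1: B + R ≡ F (mod 10)] no forcing yet in column 1 (carry-in 0); R=5 is free and consistent — try it. So R=5.
Step 2. [col 1: B + R ≡ F (mod 10)] no forcing yet in column 1 (carry-in 0); F=7 is free and consistent — try it, so F=7.
Step 3. [col 1: B + R ≡ F (mod 10)] from column 1 (R=5, F=7, carry-in 0, digits 5,7 already taken and all letters distinct): B must equal 2 ⇒ B=2.
Step 4. [col 2: J + X ≡ X (mod 10)] column 2: given nothing yet, carry-in 0, and digits 2,5,7 already taken and all letters distinct, J+X≡X (mod 10) forces J=0 ⇒ J=0.
Step 5. [col 2: J + X ≡ X (mod 10)] X=1 is one option consistent with column 2 (J + X ≡ X (mod 10), carry-in 0) — take it, so X=1.
Step 6. [col 3: Z + X ≡ Q (mod 10)] column 3 (Z + X ≡ Q (mod 10), carry-in 0) doesn't pin Q yet; pick Q=4 and continue, so Q=4.
Step 7. [col 3: Z + X ≡ Q (mod 10)] in column 3 we have Z+X≡Q with carry-in 0; given X=1, Q=4 and digits 0,1,2,4,5,7 already taken and all letters distinct, that pins Z to 3, so Z=3.
Step 8. [col 4: L + F ≡ R (mod 10)] in column 4 we have L+F≡R with carry-in 0; given F=7, R=5 and digits 0,1,2,3,4,5,7 already taken and all letters distinct, that pins L to 8 ⇒ L=8.
Step 9. [col 5: F + X ≡ Y (mod 10)] column 5 reads F+X+carry(1)=Y with F=7, X=1; with digits 0,1,2,3,4,5,7,8 already taken and all letters distinct, the only value for Y is 9, so Y=9.

Answer: B=2, F=7, J=0, L=8, Q=4, R=5, X=1, Y=9, Z=3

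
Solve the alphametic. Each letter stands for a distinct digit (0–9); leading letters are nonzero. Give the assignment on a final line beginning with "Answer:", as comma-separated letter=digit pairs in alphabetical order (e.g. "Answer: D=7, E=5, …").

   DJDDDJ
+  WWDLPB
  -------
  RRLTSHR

Step 1. [col 1: J + B ≡ R (mod 10)] B=9 is one option consistent with column 1 (J + B ≡ R (mod 10), carry-in 0) — take it, so B=9.
Step 2. [col 1: J + B ≡ R (mod 10)] column 1 (J + B ≡ R (mod 10), carry-in 0) doesn't pin J yet; pick J=2 and continue ⇒ J=2.
Step 3. [col 1: J + B ≡ R (mod 10)] column 1: given J=2, B=9, carry-in 0, and digits 2,9 already taken and all letters distinct, J+B≡R (mod 10) forces R=1 ⇒ R=1.
Step 4. [col 2: D + P ≡ H (mod 10)] D=6 is one option consistent with column 2 (D + P ≡ H (mod 10), carry-in 1) — take it ⇒ D=6.
Step 5. [col 2: D + P ≡ H (mod 10)] P=0 is one option consistent with column 2 (D + P ≡ H (mod 10), carry-in 1) — take it, so P=0.
Step 6. [col 2: D + P ≡ H (mod 10)] from column 2 (D=6, P=0, carry-in 1, digits 0,1,2,6,9 already taken and all letters distinct): H must equal 7 ⇒ H=7.
Step 7. [col 3: D + L ≡ S (mod 10)] from column 3 (D=6, carry-in 0, digits 0,1,2,6,7,9 already taken and all letters distinct): L must equal 8, so L=8.
Step 8. [col 3: D + L ≡ S (mod 10)] column 3 reads D+L+carry(0)=S with D=6, L=8; with digits 0,1,2,6,7,8,9 already taken and all letters distinct, the only value for S is 4, so S=4.
Step 9. [col 4: D + D ≡ T (mod 10)] column 4 reads D+D+carry(1)=T with D=6; with digits 0,1,2,4,6,7,8,9 already taken and all letters distinct, the only value for T is 3, so T=3.
Step 10. [col 5: J + W ≡ L (mod 10)] column 5 reads J+W+carry(1)=L with J=2, L=8; with digits 0,1,2,3,4,6,7,8,9 already taken and all letters distinct, the only value for W is 5, so W=5.

Answer: B=9, D=6, H=7, J=2, L=8, P=0, R=1, S=4, T=3, W=5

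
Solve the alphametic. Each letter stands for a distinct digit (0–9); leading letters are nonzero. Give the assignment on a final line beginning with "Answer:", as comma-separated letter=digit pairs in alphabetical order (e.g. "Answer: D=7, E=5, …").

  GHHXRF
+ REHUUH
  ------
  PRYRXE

Step 1. [col 1: F + H ≡ E (mod 10)] no forcing yet in column 1 (carry-in 0); H=5 is free and consistent — try it. So H=5.
Step 2. [col 1: F + H ≡ E (mod 10)] F=7 is one option consistent with column 1 (F + H ≡ E (mod 10), carry-in 0) — take it ⇒ F=7.
Step 3. [col 1: F + H ≡ E (mod 10)] column 1: given F=7, H=5, carry-in 0, and digits 5,7 already taken and all letters distinct, F+H≡E (mod 10) forces E=2, so E=2.
Step 4. [col 2: R + U ≡ X (mod 10)] column 2 (R + U ≡ X (mod 10), carry-in 1) doesn't pin U yet; pick U=4 and continue ⇒ U=4.
Step 5. [col 2: R + U ≡ X (mod 10)] no forcing yet in column 2 (carry-in 1); X=3 is free and consistent — try it, so X=3.
Step 6. [col 2: R + U ≡ X (mod 10)] in column 2 we have R+U≡X with carry-in 1; given U=4, X=3 and digits 2,3,4,5,7 already taken and all letters distinct, that pins R to 8, so R=8.
Step 7. [col 4: H + H ≡ Y (mod 10)] from column 4 (H=5, carry-in 0, digits 2,3,4,5,7,8 already taken and all letters distinct): Y must equal 0. So Y=0.
Step 8. [col 6: G + R ≡ P (mod 10)] in column 6 we have G+R≡P with carry-in 0; given R=8 and digits 0,2,3,4,5,7,8 already taken and all letters distinct, that pins P to 9 ⇒ P=9.
Step 9. [col 6: G + R ≡ P (mod 10)] column 6 reads G+R+carry(0)=P with R=8, P=9; with digits 0,2,3,4,5,7,8,9 already taken and all letters distinct, the only value for G is 1. So G=1.

Answer: E=2, F=7, G=1, H=5, P=9, R=8, U=4, X=3, Y=0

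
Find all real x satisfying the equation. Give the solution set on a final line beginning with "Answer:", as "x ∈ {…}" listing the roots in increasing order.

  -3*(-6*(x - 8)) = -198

Step 1. [-3*(-6*(x - 8)) = -198] -3·(inner) — divide through by -3. So div: -6*(x - 8) = 66.
Step 2. [-6*(x - 8) = 66] -6 out front; divide by -6. So div: x - 8 = -11.
Step 3. [x - 8 = -11] the outer -8 inverts by adding 8. So sub: x = -3.

Answer: x ∈ {-3}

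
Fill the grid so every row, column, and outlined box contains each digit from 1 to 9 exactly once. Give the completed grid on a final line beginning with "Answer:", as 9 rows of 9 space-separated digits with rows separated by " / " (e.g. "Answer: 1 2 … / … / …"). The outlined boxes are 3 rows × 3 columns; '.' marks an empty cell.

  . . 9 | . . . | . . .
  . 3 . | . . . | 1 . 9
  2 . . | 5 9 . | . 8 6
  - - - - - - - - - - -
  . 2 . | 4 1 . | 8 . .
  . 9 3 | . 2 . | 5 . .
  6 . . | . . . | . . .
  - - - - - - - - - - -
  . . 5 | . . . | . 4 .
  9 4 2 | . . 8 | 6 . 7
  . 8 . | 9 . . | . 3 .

Step 1. [r4c3∈{7}] nothing but 7 survives at r4c3, so r4c3=7.
Step 2. [r9c7∈{2}] r9c7 has the single candidate 2, so r9c7=2.
Step 3. [r7c1∈{1,3,7}] r7c1 is the only open cell in col 1 admitting 3. So r7c1=3.
Step 4. [r4c9∈{3}] r4c9's peers cover all but 3, so r4c9=3.
Step 5. [r4c1∈{5}] r4c1 is down to just 5. So r4c1=5.
Step 6. [r6c2∈{1}] r6c2 is down to just 1, so r6c2=1.
Step 7. [r3c2∈{7}] r3c2's peers cover all but 7, so r3c2=7.
Step 8. [r2c8∈{2,5,7}] in row 2, 5 fits only at r2c8 ⇒ r2c8=5.
Step 9. [r7c2∈{6}] r7c2 has the single candidate 6. So r7c2=6.
Step 10. [r7c5∈{7}] only 7 remains possible at r7c5, so r7c5=7.
Step 11. [r2c3∈{4,6,8}] col 3 places 6 nowhere but r2c3, so r2c3=6.
Step 12. [r8c8∈{1}] only 1 remains possible at r8c8 ⇒ r8c8=1.
Step 13. [r8c5∈{3,5}] row 8 places 5 nowhere but r8c5 ⇒ r8c5=5.
Step 14. [r6c3∈{4,8}] in col 3, 8 fits only at r6c3. So r6c3=8.
Step 15. [r3c3∈{1,4}] 4 has one home in col 3: r3c3. So r3c3=4.
Step 16. [r3c6∈{1,3}] across row 3, 1 lands solely at r3c6 ⇒ r3c6=1.
Step 17. [r5c4∈{6,7,8}] 8 has one home in row 5: r5c4 ⇒ r5c4=8.
Step 18. [r1c4∈{2,3,6,7}] col 4 places 6 nowhere but r1c4 ⇒ r1c4=6.
Step 19. [r6c6∈{3,5,7,9}] in row 6, 5 fits only at r6c6. So r6c6=5.
Step 20. [r1c6∈{2,3,4,7}] 3 has one home in col 6: r1c6 ⇒ r1c6=3.
Step 21. [r1c1∈{1,8}] in row 1, 1 fits only at r1c1. So r1c1=1.
Step 22. [r7c6∈{2}] r7c6 is down to just 2 ⇒ r7c6=2.
Step 23. [r4c6∈{6,9}] 9 has one home in col 6: r4c6. So r4c6=9.
Step 24. [r5c6∈{6,7}] r5c6 is the only open cell in box 5 admitting 6 ⇒ r5c6=6.
Step 25. [r6c4∈{3,7}] r6c4 is the only open cell in box 5 admitting 7. So r6c4=7.
Step 26. [r6c8∈{2,9}] across col 8, 9 lands solely at r6c8 ⇒ r6c8=9.
Step 27. [r6c7∈{4}] r6c7 is down to just 4. So r6c7=4.
Step 28. [r1c5∈{4,8}] 8 has one home in row 1: r1c5 ⇒ r1c5=8.
Step 29. [r2c5∈{4}] only 4 remains possible at r2c5, so r2c5=4.
Step 30. [r1c8∈{2,7}] col 8 places 2 nowhere but r1c8, so r1c8=2.
Step 31. [r7c9∈{8}] r7c9 is down to just 8. So r7c9=8.
Step 32. [r2c4∈{2}] nothing but 2 survives at r2c4. So r2c4=2.
Step 33. [r1c7∈{7}] r1c7 is down to just 7 ⇒ r1c7=7.
Step 34. [r5c8∈{7}] r5c8 is down to just 7. So r5c8=7.
Step 35. [r8c4∈{3}] r8c4 has the single candidate 3. So r8c4=3.
Step 36. [r9c3∈{1}] only 1 remains possible at r9c3. So r9c3=1.
Step 37. [r5c9∈{1}] r5c9 has the single candidate 1. So r5c9=1.
Step 38. [r9c1∈{7}] r9c1 has the single candidate 7, so r9c1=7.
Step 39. [r9c5∈{6}] r9c5 has the single candidate 6 ⇒ r9c5=6.
Step 40. [r7c7∈{9}] nothing but 9 survives at r7c7. So r7c7=9.
Step 41. [r2c6∈{7}] r2c6 is down to just 7. So r2c6=7.
Step 42. [r3c7∈{3}] nothing but 3 survives at r3c7. So r3c7=3.
Step 43. [r6c5∈{3}] r6c5 is down to just 3, so r6c5=3.
Step 44. [r1c9∈{4}] r1c9's peers cover all but 4. So r1c9=4.
Step 45. [r9c6∈{4}] r9c6's peers cover all but 4. So r9c6=4.
Step 46. [r6c9∈{2}] r6c9 has the single candidate 2. So r6c9=2.
Step 47. [r9c9∈{5}] only 5 remains possible at r9c9, so r9c9=5.
Step 48. [r7c4∈{1}] r7c4 is down to just 1. So r7c4=1.
Step 49. [r2c1∈{8}] nothing but 8 survives at r2c1 ⇒ r2c1=8.
Step 50. [r1c2∈{5}] r1c2's peers cover all but 5. So r1c2=5.
Step 51. [r4c8∈{6}] only 6 remains possible at r4c8. So r4c8=6.
Step 52. [r5c1∈{4}] r5c1's peers cover all but 4, so r5c1=4.

Answer: 1 5 9 6 8 3 7 2 4 / 8 3 6 2 4 7 1 5 9 / 2 7 4 5 9 1 3 8 6 / 5 2 7 4 1 9 8 6 3 / 4 9 3 8 2 6 5 7 1 / 6 1 8 7 3 5 4 9 2 / 3 6 5 1 7 2 9 4 8 / 9 4 2 3 5 8 6 1 7 / 7 8 1 9 6 4 2 3 5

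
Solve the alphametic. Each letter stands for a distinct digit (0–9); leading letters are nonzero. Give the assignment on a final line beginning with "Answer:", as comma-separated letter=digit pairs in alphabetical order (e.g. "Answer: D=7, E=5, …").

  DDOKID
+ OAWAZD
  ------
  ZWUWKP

Step 1. [col 1: D + D ≡ P (mod 10)] no forcing yet in column 1 (carry-in 0); D=5 is free and consistent — try it ⇒ D=5.
Step 2. [col 1: D + D ≡ P (mod 10)] from column 1 (D=5, carry-in 0, digits 5 already taken and all letters distinct): P must equal 0 ⇒ P=0.
Step 3. [col 2: I + Z ≡ K (mod 10)] I=7 is one option consistent with column 2 (I + Z ≡ K (mod 10), carry-in 1) — take it, so I=7.
Step 4. [col 2: I + Z ≡ K (mod 10)] no forcing yet in column 2 (carry-in 1); Z=6 is free and consistent — try it. So Z=6.
Step 5. [col 2: I + Z ≡ K (mod 10)] column 2 reads I+Z+carry(1)=K with I=7, Z=6; with digits 0,5,6,7 already taken and all letters distinct, the only value for K is 4, so K=4.
Step 6. [col 3: K + A ≡ W (mod 10)] no forcing yet in column 3 (carry-in 1); W=8 is free and consistent — try it ⇒ W=8.
Step 7. [col 3: K + A ≡ W (mod 10)] column 3 reads K+A+carry(1)=W with K=4, W=8; with digits 0,4,5,6,7,8 already taken and all letters distinct, the only value for A is 3. So A=3.
Step 8. [col 4: O + W ≡ U (mod 10)] in column 4 we have O+W≡U with carry-in 0; given W=8 and digits 0,3,4,5,6,7,8 already taken and all letters distinct, that pins O to 1, so O=1.
Step 9. [col 4: O + W ≡ U (mod 10)] column 4: given O=1, W=8, carry-in 0, and digits 0,1,3,4,5,6,7,8 already taken and all letters distinct, O+W≡U (mod 10) forces U=9 ⇒ U=9.

Answer: A=3, D=5, I=7, K=4, O=1, P=0, U=9, W=8, Z=6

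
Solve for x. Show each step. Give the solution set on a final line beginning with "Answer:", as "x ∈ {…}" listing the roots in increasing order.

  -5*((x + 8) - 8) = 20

Step 1. [-5*((x + 8) - 8) = 20] divide by the outer -5. So div: (x + 8) - 8 = -4.
Step 2. [(x + 8) - 8 = -4] the outer -8 inverts by adding 8 ⇒ sub: x + 8 = 4.
Step 3. [x + 8 = 4] subtract 8: x sits inside (… + 8). So sub: x = -4.

Answer: x ∈ {-4}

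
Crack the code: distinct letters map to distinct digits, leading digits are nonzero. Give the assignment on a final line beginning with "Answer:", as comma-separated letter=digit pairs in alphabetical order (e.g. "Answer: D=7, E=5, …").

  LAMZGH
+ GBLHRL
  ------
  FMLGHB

Step 1. [col 1: H + L ≡ B (mod 10)] no forcing yet in column 1 (carry-in 0); H=1 is free and consistent — try it. So H=1.
Step 2. [col 1: H + L ≡ B (mod 10)] no forcing yet in column 1 (carry-in 0); L=2 is free and consistent — try it. So L=2.
Step 3. [col 1: H + L ≡ B (mod 10)] from column 1 (H=1, L=2, carry-in 0, digits 1,2 already taken and all letters distinct): B must equal 3, so B=3.
Step 4. [col 2: G + R ≡ H (mod 10)] R=5 is one option consistent with column 2 (G + R ≡ H (mod 10), carry-in 0) — take it ⇒ R=5.
Step 5. [col 2: G + R ≡ H (mod 10)] column 2 reads G+R+carry(0)=H with R=5, H=1; with digits 1,2,3,5 already taken and all letters distinct, the only value for G is 6. So G=6.
Step 6. [col 3: Z + H ≡ G (mod 10)] column 3: given H=1, G=6, carry-in 1, and digits 1,2,3,5,6 already taken and all letters distinct, Z+H≡G (mod 10) forces Z=4 ⇒ Z=4.
Step 7. [col 4: M + L ≡ L (mod 10)] column 4: given L=2, carry-in 0, and digits 1,2,3,4,5,6 already taken and all letters distinct, M+L≡L (mod 10) forces M=0, so M=0.
Step 8. [col 5: A + B ≡ M (mod 10)] from column 5 (B=3, M=0, carry-in 0, digits 0,1,2,3,4,5,6 already taken and all letters distinct): A must equal 7, so A=7.
Step 9. [col 6: L + G ≡ F (mod 10)] from column 6 (L=2, G=6, carry-in 1, digits 0,1,2,3,4,5,6,7 already taken and all letters distinct): F must equal 9, so F=9.

Answer: A=7, B=3, F=9, G=6, H=1, L=2, M=0, R=5, Z=4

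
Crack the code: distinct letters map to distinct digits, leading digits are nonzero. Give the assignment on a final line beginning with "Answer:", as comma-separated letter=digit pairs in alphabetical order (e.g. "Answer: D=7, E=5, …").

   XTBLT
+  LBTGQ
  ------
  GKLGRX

Step 1. [col 1: T + Q ≡ X (mod 10)] no forcing yet in column 1 (carry-in 0); X=7 is free and consistent — try it, so X=7.
Step 2. [col 1: T + Q ≡ X (mod 10)] several values work for T in column 1 (T + Q ≡ X (mod 10), carry-in 0); try T=8 ⇒ T=8.
Step 3. [col 1: T + Q ≡ X (mod 10)] column 1 reads T+Q+carry(0)=X with T=8, X=7; with digits 7,8 already taken and all letters distinct, the only value for Q is 9, so Q=9.
Step 4. [col 2: L + G ≡ R (mod 10)] G=1 is one option consistent with column 2 (L + G ≡ R (mod 10), carry-in 1) — take it ⇒ G=1.
Step 5. [col 2: L + G ≡ R (mod 10)] several values work for R in column 2 (L + G ≡ R (mod 10), carry-in 1); try R=4. So R=4.
Step 6. [col 2: L + G ≡ R (mod 10)] column 2 reads L+G+carry(1)=R with G=1, R=4; with digits 1,4,7,8,9 already taken and all letters distinct, the only value for L is 2, so L=2.
Step 7. [col 3: B + T ≡ G (mod 10)] from column 3 (T=8, G=1, carry-in 0, digits 1,2,4,7,8,9 already taken and all letters distinct): B must equal 3. So B=3.
Step 8. [col 5: X + L ≡ K (mod 10)] in column 5 we have X+L≡K with carry-in 1; given X=7, L=2 and digits 1,2,3,4,7,8,9 already taken and all letters distinct, that pins K to 0. So K=0.

Answer: B=3, G=1, K=0, L=2, Q=9, R=4, T=8, X=7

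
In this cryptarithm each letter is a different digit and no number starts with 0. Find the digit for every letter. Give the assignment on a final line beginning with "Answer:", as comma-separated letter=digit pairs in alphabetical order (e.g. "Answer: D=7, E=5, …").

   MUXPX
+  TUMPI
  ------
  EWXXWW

Step 1. [col 1: X + I ≡ W (mod 10)] several values work for I in column 1 (X + I ≡ W (mod 10), carry-in 0); try I=8. So I=8.
Step 2. [col 1: X + I ≡ W (mod 10)] several values work for X in column 1 (X + I ≡ W (mod 10), carry-in 0); try X=5. So X=5.
Step 3. [col 1: X + I ≡ W (mod 10)] column 1 reads X+I+carry(0)=W with X=5, I=8; with digits 5,8 already taken and all letters distinct, the only value for W is 3. So W=3.
Step 4. [col 2: P + P ≡ W (mod 10)] P=6 is one option consistent with column 2 (P + P ≡ W (mod 10), carry-in 1) — take it. So P=6.
Step 5. [col 3: X + M ≡ X (mod 10)] from column 3 (X=5, carry-in 1, digits 3,5,6,8 already taken and all letters distinct): M must equal 9, so M=9.
Step 6. [col 4: U + U ≡ X (mod 10)] U=2 is one option consistent with column 4 (U + U ≡ X (mod 10), carry-in 1) — take it. So U=2.
Step 7. [E] E is the leading digit of a 6-digit sum of two 5-digit numbers; the final carry is exactly 1 ⇒ E=1.
Step 8. [col 5: M + T ≡ W (mod 10)] from column 5 (M=9, W=3, carry-in 0, digits 1,2,3,5,6,8,9 already taken and all letters distinct): T must equal 4 ⇒ T=4.

Answer: E=1, I=8, M=9, P=6, T=4, U=2, W=3, X=5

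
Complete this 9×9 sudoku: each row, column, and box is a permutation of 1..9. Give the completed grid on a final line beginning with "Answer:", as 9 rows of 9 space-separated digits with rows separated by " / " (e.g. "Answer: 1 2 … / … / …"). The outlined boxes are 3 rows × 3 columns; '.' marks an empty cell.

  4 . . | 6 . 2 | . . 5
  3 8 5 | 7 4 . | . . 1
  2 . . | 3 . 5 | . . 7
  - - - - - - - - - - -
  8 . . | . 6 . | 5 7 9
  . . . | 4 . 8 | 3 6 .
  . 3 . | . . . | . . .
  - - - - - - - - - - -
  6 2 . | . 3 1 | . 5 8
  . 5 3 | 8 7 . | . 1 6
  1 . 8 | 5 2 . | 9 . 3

Step 1. [r9c8∈{4}] r9c8 has the single candidate 4, so r9c8=4.
Step 2. [r6c7∈{1,2,4,8}] col 7 places 1 nowhere but r6c7 ⇒ r6c7=1.
Step 3. [r6c3∈{2,4,6,7,9}] r6c3 is the only open cell in row 6 admitting 6. So r6c3=6.
Step 4. [r2c6∈{9}] r2c6 is down to just 9, so r2c6=9.
Step 5. [r1c7∈{8}] r1c7's peers cover all but 8 ⇒ r1c7=8.
Step 6. [r4c4∈{1,2}] 1 has one home in col 4: r4c4, so r4c4=1.
Step 7. [r1c5∈{1}] r1c5 has the single candidate 1. So r1c5=1.
Step 8. [r8c1∈{9}] only 9 remains possible at r8c1. So r8c1=9.
Step 9. [r9c2∈{7}] r9c2 has the single candidate 7, so r9c2=7.
Step 10. [r1c2∈{9}] nothing but 9 survives at r1c2, so r1c2=9.
Step 11. [r5c3∈{1,2,7,9}] r5c3 is the only open cell in col 3 admitting 9, so r5c3=9.
Step 12. [r6c4∈{2,9}] across col 4, 2 lands solely at r6c4. So r6c4=2.
Step 13. [r5c5∈{5}] r5c5 is down to just 5 ⇒ r5c5=5.
Step 14. [r2c7∈{2,6}] in row 2, 6 fits only at r2c7, so r2c7=6.
Step 15. [r6c1∈{5,7}] r6c1 is the only open cell in row 6 admitting 5, so r6c1=5.
Step 16. [r4c2∈{4}] only 4 remains possible at r4c2, so r4c2=4.
Step 17. [r5c2∈{1}] nothing but 1 survives at r5c2 ⇒ r5c2=1.
Step 18. [r7c4∈{9}] r7c4 is down to just 9. So r7c4=9.
Step 19. [r9c6∈{6}] r9c6's peers cover all but 6 ⇒ r9c6=6.
Step 20. [r8c6∈{4}] only 4 remains possible at r8c6, so r8c6=4.
Step 21. [r3c3∈{1}] nothing but 1 survives at r3c3, so r3c3=1.
Step 22. [r3c2∈{6}] only 6 remains possible at r3c2. So r3c2=6.
Step 23. [r3c5∈{8}] nothing but 8 survives at r3c5 ⇒ r3c5=8.
Step 24. [r4c3∈{2}] r4c3's peers cover all but 2. So r4c3=2.
Step 25. [r3c7∈{4}] r3c7 has the single candidate 4, so r3c7=4.
Step 26. [r6c6∈{7}] r6c6 is down to just 7 ⇒ r6c6=7.
Step 27. [r1c8∈{3}] r1c8 has the single candidate 3, so r1c8=3.
Step 28. [r7c3∈{4}] only 4 remains possible at r7c3. So r7c3=4.
Step 29. [r4c6∈{3}] only 3 remains possible at r4c6. So r4c6=3.
Step 30. [r6c8∈{8}] nothing but 8 survives at r6c8 ⇒ r6c8=8.
Step 31. [r5c9∈{2}] nothing but 2 survives at r5c9 ⇒ r5c9=2.
Step 32. [r7c7∈{7}] only 7 remains possible at r7c7. So r7c7=7.
Step 33. [r1c3∈{7}] r1c3's peers cover all but 7 ⇒ r1c3=7.
Step 34. [r5c1∈{7}] nothing but 7 survives at r5c1 ⇒ r5c1=7.
Step 35. [r3c8∈{9}] nothing but 9 survives at r3c8 ⇒ r3c8=9.
Step 36. [r6c5∈{9}] r6c5 has the single candidate 9. So r6c5=9.
Step 37. [r6c9∈{4}] r6c9 has the single candidate 4, so r6c9=4.
Step 38. [r8c7∈{2}] r8c7 has the single candidate 2. So r8c7=2.
Step 39. [r2c8∈{2}] only 2 remains possible at r2c8, so r2c8=2.

Answer: 4 9 7 6 1 2 8 3 5 / 3 8 5 7 4 9 6 2 1 / 2 6 1 3 8 5 4 9 7 / 8 4 2 1 6 3 5 7 9 / 7 1 9 4 5 8 3 6 2 / 5 3 6 2 9 7 1 8 4 / 6 2 4 9 3 1 7 5 8 / 9 5 3 8 7 4 2 1 6 / 1 7 8 5 2 6 9 4 3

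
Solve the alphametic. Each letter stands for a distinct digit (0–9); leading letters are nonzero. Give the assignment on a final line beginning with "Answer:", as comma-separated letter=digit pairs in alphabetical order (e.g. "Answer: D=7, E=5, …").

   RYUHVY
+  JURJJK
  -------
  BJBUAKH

Step 1. [col 1: Y + K ≡ H (mod 10)] no forcing yet in column 1 (carry-in 0); K=2 is free and consistent — try it ⇒ K=2.
Step 2. [col 1: Y + K ≡ H (mod 10)] H=5 is one option consistent with column 1 (Y + K ≡ H (mod 10), carry-in 0) — take it. So H=5.
Step 3. [col 1: Y + K ≡ H (mod 10)] column 1 reads Y+K+carry(0)=H with K=2, H=5; with digits 2,5 already taken and all letters distinct, the only value for Y is 3. So Y=3.
Step 4. [B] the sum has 7 digits but both addends have 6; that extra leading digit B is the final carry, namely 1. So B=1.
Step 5. [col 2: V + J ≡ K (mod 10)] no forcing yet in column 2 (carry-in 0); V=8 is free and consistent — try it. So V=8.
Step 6. [col 2: V + J ≡ K (mod 10)] in column 2 we have V+J≡K with carry-in 0; given V=8, K=2 and digits 1,2,3,5,8 already taken and all letters distinct, that pins J to 4, so J=4.
Step 7. [col 3: H + J ≡ A (mod 10)] column 3: given H=5, J=4, carry-in 1, and digits 1,2,3,4,5,8 already taken and all letters distinct, H+J≡A (mod 10) forces A=0 ⇒ A=0.
Step 8. [col 4: U + R ≡ U (mod 10)] column 4 reads U+R+carry(1)=U with nothing yet; with digits 0,1,2,3,4,5,8 already taken and all letters distinct, the only value for R is 9. So R=9.
Step 9. [col 4: U + R ≡ U (mod 10)] column 4 (U + R ≡ U (mod 10), carry-in 1) doesn't pin U yet; pick U=7 and continue ⇒ U=7.

Answer: A=0, B=1, H=5, J=4, K=2, R=9, U=7, V=8, Y=3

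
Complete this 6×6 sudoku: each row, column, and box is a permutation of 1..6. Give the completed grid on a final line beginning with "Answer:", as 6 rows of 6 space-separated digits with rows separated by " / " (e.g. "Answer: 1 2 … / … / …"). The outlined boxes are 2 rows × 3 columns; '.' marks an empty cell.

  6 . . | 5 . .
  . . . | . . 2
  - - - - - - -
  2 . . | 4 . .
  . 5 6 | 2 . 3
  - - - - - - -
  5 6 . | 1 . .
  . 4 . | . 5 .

Step 1. [r4c5∈{1}] r4c5 is down to just 1. So r4c5=1.
Step 2. [r6c3∈{1,2,3}] across row 6, 2 lands solely at r6c3 ⇒ r6c3=2.
Step 3. [r5c3∈{3}] r5c3 has the single candidate 3, so r5c3=3.
Step 4. [r2c1∈{1,3,4}] col 1 places 3 nowhere but r2c1, so r2c1=3.
Step 5. [r2c2∈{1}] r2c2 is down to just 1 ⇒ r2c2=1.
Step 6. [r1c3∈{4}] r1c3 has the single candidate 4. So r1c3=4.
Step 7. [r6c6∈{6}] nothing but 6 survives at r6c6. So r6c6=6.
Step 8. [r2c5∈{4,6}] row 2 places 4 nowhere but r2c5, so r2c5=4.
Step 9. [r5c6∈{4}] only 4 remains possible at r5c6 ⇒ r5c6=4.
Step 10. [r1c2∈{2}] nothing but 2 survives at r1c2 ⇒ r1c2=2.
Step 11. [r3c3∈{1}] only 1 remains possible at r3c3 ⇒ r3c3=1.
Step 12. [r1c6∈{1}] only 1 remains possible at r1c6, so r1c6=1.
Step 13. [r3c6∈{5}] only 5 remains possible at r3c6. So r3c6=5.
Step 14. [r6c1∈{1}] only 1 remains possible at r6c1, so r6c1=1.
Step 15. [r1c5∈{3}] only 3 remains possible at r1c5. So r1c5=3.
Step 16. [r3c5∈{6}] r3c5's peers cover all but 6 ⇒ r3c5=6.
Step 17. [r5c5∈{2}] r5c5's peers cover all but 2 ⇒ r5c5=2.
Step 18. [r3c2∈{3}] only 3 remains possible at r3c2 ⇒ r3c2=3.
Step 19. [r2c4∈{6}] r2c4 has the single candidate 6 ⇒ r2c4=6.
Step 20. [r6c4∈{3}] only 3 remains possible at r6c4. So r6c4=3.
Step 21. [r2c3∈{5}] r2c3 is down to just 5. So r2c3=5.
Step 22. [r4c1∈{4}] only 4 remains possible at r4c1. So r4c1=4.

Answer: 6 2 4 5 3 1 / 3 1 5 6 4 2 / 2 3 1 4 6 5 / 4 5 6 2 1 3 / 5 6 3 1 2 4 / 1 4 2 3 5 6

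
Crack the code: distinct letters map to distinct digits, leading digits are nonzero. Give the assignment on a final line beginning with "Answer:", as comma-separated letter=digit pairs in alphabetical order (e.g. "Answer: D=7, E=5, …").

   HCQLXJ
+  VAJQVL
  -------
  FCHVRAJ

Step 1. [F] the sum has 7 digits but both addends have 6; that extra leading digit F is the final carry, namely 1 ⇒ F=1.
Step 2. [col 1: J + L ≡ J (mod 10)] from column 1 (nothing yet, carry-in 0, digits 1 already taken and all letters distinct): L must equal 0, so L=0.
Step 3. [col 1: J + L ≡ J (mod 10)] no forcing yet in column 1 (carry-in 0); J=3 is free and consistent — try it. So J=3.
Step 4. [col 2: X + V ≡ A (mod 10)] column 2 (X + V ≡ A (mod 10), carry-in 0) doesn't pin V yet; pick V=8 and continue. So V=8.
Step 5. [col 2: X + V ≡ A (mod 10)] A=2 is one option consistent with column 2 (X + V ≡ A (mod 10), carry-in 0) — take it, so A=2.
Step 6. [col 2: X + V ≡ A (mod 10)] in column 2 we have X+V≡A with carry-in 0; given V=8, A=2 and digits 0,1,2,3,8 already taken and all letters distinct, that pins X to 4. So X=4.
Step 7. [col 3: L + Q ≡ R (mod 10)] several values work for R in column 3 (L + Q ≡ R (mod 10), carry-in 1); try R=6, so R=6.
Step 8. [col 3: L + Q ≡ R (mod 10)] in column 3 we have L+Q≡R with carry-in 1; given L=0, R=6 and digits 0,1,2,3,4,6,8 already taken and all letters distinct, that pins Q to 5 ⇒ Q=5.
Step 9. [col 5: C + A ≡ H (mod 10)] column 5: given A=2, carry-in 0, and digits 0,1,2,3,4,5,6,8 already taken and all letters distinct, C+A≡H (mod 10) forces C=7 ⇒ C=7.
Step 10. [col 5: C + A ≡ H (mod 10)] column 5 reads C+A+carry(0)=H with C=7, A=2; with digits 0,1,2,3,4,5,6,7,8 already taken and all letters distinct, the only value for H is 9, so H=9.

Answer: A=2, C=7, F=1, H=9, J=3, L=0, Q=5, R=6, V=8, X=4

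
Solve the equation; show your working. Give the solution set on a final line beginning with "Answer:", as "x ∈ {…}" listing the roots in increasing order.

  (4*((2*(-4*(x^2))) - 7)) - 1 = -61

Step 1. [(4*((2*(-4*(x^2))) - 7)) - 1 = -61] the outer -1 inverts by adding 1, so sub: 4*((2*(-4*(x^2))) - 7) = -60.
Step 2. [4*((2*(-4*(x^2))) - 7) = -60] 4 out front; divide by 4. So div: (2*(-4*(x^2))) - 7 = -15.
Step 3. [(2*(-4*(x^2))) - 7 = -15] add 7: x sits inside (… - 7) ⇒ sub: 2*(-4*(x^2)) = -8.
Step 4. [2*(-4*(x^2)) = -8] 2·(inner) — divide through by 2, so div: -4*(x^2) = -4.
Step 5. [-4*(x^2) = -4] LHS = -4·(…); ÷-4 both sides, so div: x^2 = 1.
Step 6. [x^2 = 1] √ both sides: 1 ≥ 0 gives two branches ⇒ sqrt: x = 1 or -1.

Answer: x ∈ {-1, 1}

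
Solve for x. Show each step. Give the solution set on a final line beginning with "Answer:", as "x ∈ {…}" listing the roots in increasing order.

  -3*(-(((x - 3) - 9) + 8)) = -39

Step 1. [-3*(-(((x - 3) - 9) + 8)) = -39] -3 out front; divide by -3 ⇒ div: -(((x - 3) - 9) + 8) = 13.
Step 2. [-(((x - 3) - 9) + 8) = 13] LHS negated; negate both sides, so neg: ((x - 3) - 9) + 8 = -13.
Step 3. [((x - 3) - 9) + 8 = -13] 8 comes off first (subtract 8) ⇒ sub: (x - 3) - 9 = -21.
Step 4. [(x - 3) - 9 = -21] add 9: x sits inside (… - 9) ⇒ sub: x - 3 = -12.
Step 5. [x - 3 = -12] 3 comes off first (add 3), so sub: x = -9.

Answer: x ∈ {-9}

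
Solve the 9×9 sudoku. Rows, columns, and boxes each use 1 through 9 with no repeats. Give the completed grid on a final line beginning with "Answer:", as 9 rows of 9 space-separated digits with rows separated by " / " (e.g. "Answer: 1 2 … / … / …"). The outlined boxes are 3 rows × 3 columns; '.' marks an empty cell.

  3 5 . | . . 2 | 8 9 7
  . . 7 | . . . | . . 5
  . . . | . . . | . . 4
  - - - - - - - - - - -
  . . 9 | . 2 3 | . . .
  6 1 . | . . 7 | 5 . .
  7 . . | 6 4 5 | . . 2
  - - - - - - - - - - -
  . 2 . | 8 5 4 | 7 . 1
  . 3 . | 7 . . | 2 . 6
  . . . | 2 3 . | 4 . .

Step 1. [r6c2∈{8}] only 8 remains possible at r6c2 ⇒ r6c2=8.
Step 2. [r9c6∈{1,6,9}] box 8 places 6 nowhere but r9c6. So r9c6=6.
Step 3. [r5c9∈{3,8,9}] col 9 places 3 nowhere but r5c9. So r5c9=3.
Step 4. [r6c8∈{1}] r6c8 is down to just 1, so r6c8=1.
Step 5. [r7c1∈{9}] nothing but 9 survives at r7c1. So r7c1=9.
Step 6. [r5c5∈{8,9}] across box 5, 8 lands solely at r5c5, so r5c5=8.
Step 7. [r4c2∈{4}] r4c2 has the single candidate 4. So r4c2=4.
Step 8. [r3c4∈{1,3,5,9}] row 3 places 5 nowhere but r3c4 ⇒ r3c4=5.
Step 9. [r2c4∈{1,3,4,9}] across col 4, 3 lands solely at r2c4, so r2c4=3.
Step 10. [r2c1∈{1,2,4,8}] across row 2, 4 lands solely at r2c1, so r2c1=4.
Step 11. [r3c1∈{1,2,8}] r3c1 is the only open cell in col 1 admitting 2. So r3c1=2.
Step 12. [r3c3∈{1,6,8}] in box 1, 8 fits only at r3c3 ⇒ r3c3=8.
Step 13. [r1c3∈{1,6}] across box 1, 1 lands solely at r1c3. So r1c3=1.
Step 14. [r9c3∈{5}] r9c3 is down to just 5 ⇒ r9c3=5.
Step 15. [r9c8∈{8}] nothing but 8 survives at r9c8, so r9c8=8.
Step 16. [r3c5∈{1,6,7,9}] across row 3, 7 lands solely at r3c5, so r3c5=7.
Step 17. [r3c7∈{1,3,6}] in col 7, 3 fits only at r3c7. So r3c7=3.
Step 18. [r3c6∈{1,9}] row 3 places 1 nowhere but r3c6, so r3c6=1.
Step 19. [r3c8∈{6}] only 6 remains possible at r3c8 ⇒ r3c8=6.
Step 20. [r2c2∈{6,9}] across col 2, 6 lands solely at r2c2. So r2c2=6.
Step 21. [r8c6∈{9}] only 9 remains possible at r8c6, so r8c6=9.
Step 22. [r8c5∈{1}] r8c5's peers cover all but 1. So r8c5=1.
Step 23. [r2c8∈{2}] r2c8's peers cover all but 2, so r2c8=2.
Step 24. [r5c8∈{4}] r5c8 has the single candidate 4, so r5c8=4.
Step 25. [r6c3∈{3}] r6c3 has the single candidate 3, so r6c3=3.
Step 26. [r7c3∈{6}] nothing but 6 survives at r7c3, so r7c3=6.
Step 27. [r4c9∈{8}] r4c9 is down to just 8, so r4c9=8.
Step 28. [r7c8∈{3}] r7c8 has the single candidate 3, so r7c8=3.
Step 29. [r8c3∈{4}] nothing but 4 survives at r8c3, so r8c3=4.
Step 30. [r8c1∈{8}] nothing but 8 survives at r8c1. So r8c1=8.
Step 31. [r3c2∈{9}] only 9 remains possible at r3c2 ⇒ r3c2=9.
Step 32. [r4c7∈{6}] r4c7 has the single candidate 6, so r4c7=6.
Step 33. [r5c4∈{9}] only 9 remains possible at r5c4 ⇒ r5c4=9.
Step 34. [r9c2∈{7}] r9c2's peers cover all but 7, so r9c2=7.
Step 35. [r4c8∈{7}] only 7 remains possible at r4c8 ⇒ r4c8=7.
Step 36. [r8c8∈{5}] r8c8 is down to just 5 ⇒ r8c8=5.
Step 37. [r1c4∈{4}] only 4 remains possible at r1c4. So r1c4=4.
Step 38. [r1c5∈{6}] r1c5 has the single candidate 6 ⇒ r1c5=6.
Step 39. [r9c1∈{1}] r9c1 is down to just 1 ⇒ r9c1=1.
Step 40. [r6c7∈{9}] only 9 remains possible at r6c7. So r6c7=9.
Step 41. [r2c5∈{9}] r2c5 is down to just 9. So r2c5=9.
Step 42. [r9c9∈{9}] r9c9 has the single candidate 9 ⇒ r9c9=9.
Step 43. [r2c7∈{1}] r2c7 has the single candidate 1 ⇒ r2c7=1.
Step 44. [r5c3∈{2}] only 2 remains possible at r5c3 ⇒ r5c3=2.
Step 45. [r4c4∈{1}] r4c4 is down to just 1, so r4c4=1.
Step 46. [r2c6∈{8}] only 8 remains possible at r2c6, so r2c6=8.
Step 47. [r4c1∈{5}] only 5 remains possible at r4c1 ⇒ r4c1=5.

Answer: 3 5 1 4 6 2 8 9 7 / 4 6 7 3 9 8 1 2 5 / 2 9 8 5 7 1 3 6 4 / 5 4 9 1 2 3 6 7 8 / 6 1 2 9 8 7 5 4 3 / 7 8 3 6 4 5 9 1 2 / 9 2 6 8 5 4 7 3 1 / 8 3 4 7 1 9 2 5 6 / 1 7 5 2 3 6 4 8 9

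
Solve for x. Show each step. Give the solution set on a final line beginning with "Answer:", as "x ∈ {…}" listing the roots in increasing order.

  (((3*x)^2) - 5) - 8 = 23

Step 1. [(((3*x)^2) - 5) - 8 = 23] peel the -8: add 8 from each side. So sub: ((3*x)^2) - 5 = 31.
Step 2. [((3*x)^2) - 5 = 31] the outer -5 inverts by adding 5. So sub: (3*x)^2 = 36.
Step 3. [(3*x)^2 = 36] LHS squared, RHS 36 ≥ 0: apply √ (±) ⇒ sqrt: 3*x = 6 or -6.
Step 4. [3*x = 6 or -6] 3 out front; divide by 3, so div: x = 2 or -2.

Answer: x ∈ {-2, 2}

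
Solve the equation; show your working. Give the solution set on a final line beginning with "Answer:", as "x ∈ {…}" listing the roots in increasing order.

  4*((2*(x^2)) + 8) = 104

Step 1. [4*((2*(x^2)) + 8) = 104] divide by the outer 4, so div: (2*(x^2)) + 8 = 26.
Step 2. [(2*(x^2)) + 8 = 26] peel the +8: subtract 8 from each side ⇒ sub: 2*(x^2) = 18.
Step 3. [2*(x^2) = 18] 2 out front; divide by 2 ⇒ div: x^2 = 9.
Step 4. [x^2 = 9] LHS squared, RHS 9 ≥ 0: apply √ (±). So sqrt: x = 3 or -3.

Answer: x ∈ {-3, 3}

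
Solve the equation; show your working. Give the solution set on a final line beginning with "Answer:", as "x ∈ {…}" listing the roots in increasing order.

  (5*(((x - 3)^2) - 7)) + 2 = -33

Step 1. [(5*(((x - 3)^2) - 7)) + 2 = -33] the outer +2 inverts by subtracting 2. So sub: 5*(((x - 3)^2) - 7) = -35.
Step 2. [5*(((x - 3)^2) - 7) = -35] LHS = 5·(…); ÷5 both sides, so div: ((x - 3)^2) - 7 = -7.
Step 3. [((x - 3)^2) - 7 = -7] add 7: x sits inside (… - 7). So sub: (x - 3)^2 = 0.
Step 4. [(x - 3)^2 = 0] LHS squared, RHS 0 ≥ 0: apply √ (±) ⇒ sqrt: x - 3 = 0.
Step 5. [x - 3 = 0] -3 is outermost — add 3 both sides ⇒ sub: x = 3.

Answer: x ∈ {3}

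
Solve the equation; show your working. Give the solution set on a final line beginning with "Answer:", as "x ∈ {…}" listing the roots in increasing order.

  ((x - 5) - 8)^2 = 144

Step 1. [((x - 5) - 8)^2 = 144] √ both sides: 144 ≥ 0 gives two branches ⇒ sqrt: (x - 5) - 8 = 12 or -12.
Step 2. [(x - 5) - 8 = 12 or -12] add 8: x sits inside (… - 8). So sub: x - 5 = 20 or -4.
Step 3. [x - 5 = 20 or -4] 5 comes off first (add 5) ⇒ sub: x = 25 or 1.

Answer: x ∈ {1, 25}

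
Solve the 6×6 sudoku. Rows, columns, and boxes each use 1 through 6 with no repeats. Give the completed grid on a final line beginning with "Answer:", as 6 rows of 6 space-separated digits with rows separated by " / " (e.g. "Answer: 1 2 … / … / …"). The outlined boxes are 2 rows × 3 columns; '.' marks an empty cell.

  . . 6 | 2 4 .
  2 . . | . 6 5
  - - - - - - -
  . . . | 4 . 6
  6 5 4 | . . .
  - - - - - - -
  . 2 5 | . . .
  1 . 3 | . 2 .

Step 1. [r2c3∈{1}] only 1 remains possible at r2c3, so r2c3=1.
Step 2. [r2c4∈{3}] only 3 remains possible at r2c4 ⇒ r2c4=3.
Step 3. [r4c4∈{1}] r4c4 is down to just 1. So r4c4=1.
Step 4. [r3c1∈{3}] r3c1 is down to just 3 ⇒ r3c1=3.
Step 5. [r6c6∈{4}] only 4 remains possible at r6c6 ⇒ r6c6=4.
Step 6. [r4c5∈{3}] r4c5 has the single candidate 3. So r4c5=3.
Step 7. [r5c5∈{1}] r5c5's peers cover all but 1, so r5c5=1.
Step 8. [r6c2∈{6}] r6c2 has the single candidate 6. So r6c2=6.
Step 9. [r4c6∈{2}] nothing but 2 survives at r4c6. So r4c6=2.
Step 10. [r3c3∈{2}] r3c3 is down to just 2. So r3c3=2.
Step 11. [r1c6∈{1}] nothing but 1 survives at r1c6 ⇒ r1c6=1.
Step 12. [r6c4∈{5}] r6c4 has the single candidate 5, so r6c4=5.
Step 13. [r1c2∈{3}] r1c2's peers cover all but 3, so r1c2=3.
Step 14. [r5c1∈{4}] r5c1 is down to just 4 ⇒ r5c1=4.
Step 15. [r5c4∈{6}] r5c4 is down to just 6, so r5c4=6.
Step 16. [r1c1∈{5}] r1c1's peers cover all but 5 ⇒ r1c1=5.
Step 17. [r3c5∈{5}] r3c5's peers cover all but 5. So r3c5=5.
Step 18. [r2c2∈{4}] only 4 remains possible at r2c2 ⇒ r2c2=4.
Step 19. [r5c6∈{3}] nothing but 3 survives at r5c6. So r5c6=3.
Step 20. [r3c2∈{1}] r3c2 is down to just 1. So r3c2=1.

Answer: 5 3 6 2 4 1 / 2 4 1 3 6 5 / 3 1 2 4 5 6 / 6 5 4 1 3 2 / 4 2 5 6 1 3 / 1 6 3 5 2 4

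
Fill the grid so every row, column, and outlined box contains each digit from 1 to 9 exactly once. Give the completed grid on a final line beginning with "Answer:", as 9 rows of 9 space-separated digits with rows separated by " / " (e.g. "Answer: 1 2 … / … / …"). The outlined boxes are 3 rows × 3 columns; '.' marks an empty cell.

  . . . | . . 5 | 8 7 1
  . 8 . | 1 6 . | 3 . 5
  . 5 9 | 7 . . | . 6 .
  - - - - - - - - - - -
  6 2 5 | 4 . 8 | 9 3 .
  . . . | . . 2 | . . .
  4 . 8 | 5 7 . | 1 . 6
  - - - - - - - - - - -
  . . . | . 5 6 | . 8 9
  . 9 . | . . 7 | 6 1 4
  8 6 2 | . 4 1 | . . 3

Step 1. [r8c3∈{3}] r8c3 has the single candidate 3. So r8c3=3.
Step 2. [r5c1∈{1,3,7,9}] in col 1, 9 fits only at r5c1 ⇒ r5c1=9.
Step 3. [r1c5∈{2,3,9}] 9 has one home in col 5: r1c5, so r1c5=9.
Step 4. [r3c9∈{2}] only 2 remains possible at r3c9, so r3c9=2.
Step 5. [r1c4∈{2,3}] across box 2, 2 lands solely at r1c4, so r1c4=2.
Step 6. [r9c7∈{5,7}] in row 9, 7 fits only at r9c7 ⇒ r9c7=7.
Step 7. [r3c7∈{4}] r3c7 has the single candidate 4 ⇒ r3c7=4.
Step 8. [r3c6∈{3}] r3c6 is down to just 3 ⇒ r3c6=3.
Step 9. [r5c5∈{1,3}] r5c5 is the only open cell in col 5 admitting 3. So r5c5=3.
Step 10. [r2c1∈{2,7}] 2 has one home in row 2: r2c1. So r2c1=2.
Step 11. [r7c1∈{1,7}] in col 1, 7 fits only at r7c1. So r7c1=7.
Step 12. [r5c2∈{1,7}] r5c2 is the only open cell in col 2 admitting 7, so r5c2=7.
Step 13. [r7c2∈{1,4}] r7c2 is the only open cell in col 2 admitting 1 ⇒ r7c2=1.
Step 14. [r1c2∈{3,4}] 4 has one home in col 2: r1c2. So r1c2=4.
Step 15. [r8c4∈{8}] r8c4 has the single candidate 8, so r8c4=8.
Step 16. [r5c8∈{4,5}] 4 has one home in row 5: r5c8. So r5c8=4.
Step 17. [r4c5∈{1}] nothing but 1 survives at r4c5 ⇒ r4c5=1.
Step 18. [r9c8∈{5}] nothing but 5 survives at r9c8, so r9c8=5.
Step 19. [r6c2∈{3}] r6c2 has the single candidate 3. So r6c2=3.
Step 20. [r2c6∈{4}] r2c6 has the single candidate 4, so r2c6=4.
Step 21. [r6c8∈{2}] only 2 remains possible at r6c8 ⇒ r6c8=2.
Step 22. [r7c7∈{2}] nothing but 2 survives at r7c7 ⇒ r7c7=2.
Step 23. [r1c1∈{3}] only 3 remains possible at r1c1 ⇒ r1c1=3.
Step 24. [r7c3∈{4}] r7c3's peers cover all but 4 ⇒ r7c3=4.
Step 25. [r9c4∈{9}] only 9 remains possible at r9c4, so r9c4=9.
Step 26. [r5c9∈{8}] r5c9 is down to just 8. So r5c9=8.
Step 27. [r2c8∈{9}] r2c8 is down to just 9, so r2c8=9.
Step 28. [r8c1∈{5}] r8c1 has the single candidate 5, so r8c1=5.
Step 29. [r5c3∈{1}] only 1 remains possible at r5c3, so r5c3=1.
Step 30. [r5c4∈{6}] only 6 remains possible at r5c4, so r5c4=6.
Step 31. [r5c7∈{5}] only 5 remains possible at r5c7, so r5c7=5.
Step 32. [r2c3∈{7}] nothing but 7 survives at r2c3, so r2c3=7.
Step 33. [r1c3∈{6}] r1c3 is down to just 6 ⇒ r1c3=6.
Step 34. [r3c1∈{1}] nothing but 1 survives at r3c1. So r3c1=1.
Step 35. [r3c5∈{8}] only 8 remains possible at r3c5, so r3c5=8.
Step 36. [r6c6∈{9}] nothing but 9 survives at r6c6, so r6c6=9.
Step 37. [r4c9∈{7}] nothing but 7 survives at r4c9, so r4c9=7.
Step 38. [r8c5∈{2}] nothing but 2 survives at r8c5 ⇒ r8c5=2.
Step 39. [r7c4∈{3}] only 3 remains possible at r7c4, so r7c4=3.

Answer: 3 4 6 2 9 5 8 7 1 / 2 8 7 1 6 4 3 9 5 / 1 5 9 7 8 3 4 6 2 / 6 2 5 4 1 8 9 3 7 / 9 7 1 6 3 2 5 4 8 / 4 3 8 5 7 9 1 2 6 / 7 1 4 3 5 6 2 8 9 / 5 9 3 8 2 7 6 1 4 / 8 6 2 9 4 1 7 5 3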